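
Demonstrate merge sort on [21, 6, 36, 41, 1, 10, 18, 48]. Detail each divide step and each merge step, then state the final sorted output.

Merge sort trace:

Split: [21, 6, 36, 41, 1, 10, 18, 48] -> [21, 6, 36, 41] and [1, 10, 18, 48]
  Split: [21, 6, 36, 41] -> [21, 6] and [36, 41]
    Split: [21, 6] -> [21] and [6]
    Merge: [21] + [6] -> [6, 21]
    Split: [36, 41] -> [36] and [41]
    Merge: [36] + [41] -> [36, 41]
  Merge: [6, 21] + [36, 41] -> [6, 21, 36, 41]
  Split: [1, 10, 18, 48] -> [1, 10] and [18, 48]
    Split: [1, 10] -> [1] and [10]
    Merge: [1] + [10] -> [1, 10]
    Split: [18, 48] -> [18] and [48]
    Merge: [18] + [48] -> [18, 48]
  Merge: [1, 10] + [18, 48] -> [1, 10, 18, 48]
Merge: [6, 21, 36, 41] + [1, 10, 18, 48] -> [1, 6, 10, 18, 21, 36, 41, 48]

Final sorted array: [1, 6, 10, 18, 21, 36, 41, 48]

The merge sort proceeds by recursively splitting the array and merging sorted halves.
After all merges, the sorted array is [1, 6, 10, 18, 21, 36, 41, 48].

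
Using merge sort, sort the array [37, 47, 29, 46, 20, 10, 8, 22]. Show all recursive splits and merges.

Merge sort trace:

Split: [37, 47, 29, 46, 20, 10, 8, 22] -> [37, 47, 29, 46] and [20, 10, 8, 22]
  Split: [37, 47, 29, 46] -> [37, 47] and [29, 46]
    Split: [37, 47] -> [37] and [47]
    Merge: [37] + [47] -> [37, 47]
    Split: [29, 46] -> [29] and [46]
    Merge: [29] + [46] -> [29, 46]
  Merge: [37, 47] + [29, 46] -> [29, 37, 46, 47]
  Split: [20, 10, 8, 22] -> [20, 10] and [8, 22]
    Split: [20, 10] -> [20] and [10]
    Merge: [20] + [10] -> [10, 20]
    Split: [8, 22] -> [8] and [22]
    Merge: [8] + [22] -> [8, 22]
  Merge: [10, 20] + [8, 22] -> [8, 10, 20, 22]
Merge: [29, 37, 46, 47] + [8, 10, 20, 22] -> [8, 10, 20, 22, 29, 37, 46, 47]

Final sorted array: [8, 10, 20, 22, 29, 37, 46, 47]

The merge sort proceeds by recursively splitting the array and merging sorted halves.
After all merges, the sorted array is [8, 10, 20, 22, 29, 37, 46, 47].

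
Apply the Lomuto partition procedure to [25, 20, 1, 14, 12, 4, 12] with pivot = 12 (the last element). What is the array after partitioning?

Lomuto partition with pivot = 12:

Initial array: [25, 20, 1, 14, 12, 4, 12]

arr[0]=25 > 12: no swap
arr[1]=20 > 12: no swap
arr[2]=1 <= 12: swap with position 0, array becomes [1, 20, 25, 14, 12, 4, 12]
arr[3]=14 > 12: no swap
arr[4]=12 <= 12: swap with position 1, array becomes [1, 12, 25, 14, 20, 4, 12]
arr[5]=4 <= 12: swap with position 2, array becomes [1, 12, 4, 14, 20, 25, 12]

Place pivot at position 3: [1, 12, 4, 12, 20, 25, 14]
Pivot position: 3

After partitioning with pivot 12, the array becomes [1, 12, 4, 12, 20, 25, 14]. The pivot is placed at index 3. All elements to the left of the pivot are <= 12, and all elements to the right are > 12.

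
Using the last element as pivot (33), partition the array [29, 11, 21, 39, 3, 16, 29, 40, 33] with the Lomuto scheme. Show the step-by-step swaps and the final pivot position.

Lomuto partition with pivot = 33:

Initial array: [29, 11, 21, 39, 3, 16, 29, 40, 33]

arr[0]=29 <= 33: swap with position 0, array becomes [29, 11, 21, 39, 3, 16, 29, 40, 33]
arr[1]=11 <= 33: swap with position 1, array becomes [29, 11, 21, 39, 3, 16, 29, 40, 33]
arr[2]=21 <= 33: swap with position 2, array becomes [29, 11, 21, 39, 3, 16, 29, 40, 33]
arr[3]=39 > 33: no swap
arr[4]=3 <= 33: swap with position 3, array becomes [29, 11, 21, 3, 39, 16, 29, 40, 33]
arr[5]=16 <= 33: swap with position 4, array becomes [29, 11, 21, 3, 16, 39, 29, 40, 33]
arr[6]=29 <= 33: swap with position 5, array becomes [29, 11, 21, 3, 16, 29, 39, 40, 33]
arr[7]=40 > 33: no swap

Place pivot at position 6: [29, 11, 21, 3, 16, 29, 33, 40, 39]
Pivot position: 6

After partitioning with pivot 33, the array becomes [29, 11, 21, 3, 16, 29, 33, 40, 39]. The pivot is placed at index 6. All elements to the left of the pivot are <= 33, and all elements to the right are > 33.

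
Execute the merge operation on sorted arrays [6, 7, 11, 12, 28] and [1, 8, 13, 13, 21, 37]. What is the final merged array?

Merging process:

Compare 6 vs 1: take 1 from right. Merged: [1]
Compare 6 vs 8: take 6 from left. Merged: [1, 6]
Compare 7 vs 8: take 7 from left. Merged: [1, 6, 7]
Compare 11 vs 8: take 8 from right. Merged: [1, 6, 7, 8]
Compare 11 vs 13: take 11 from left. Merged: [1, 6, 7, 8, 11]
Compare 12 vs 13: take 12 from left. Merged: [1, 6, 7, 8, 11, 12]
Compare 28 vs 13: take 13 from right. Merged: [1, 6, 7, 8, 11, 12, 13]
Compare 28 vs 13: take 13 from right. Merged: [1, 6, 7, 8, 11, 12, 13, 13]
Compare 28 vs 21: take 21 from right. Merged: [1, 6, 7, 8, 11, 12, 13, 13, 21]
Compare 28 vs 37: take 28 from left. Merged: [1, 6, 7, 8, 11, 12, 13, 13, 21, 28]
Append remaining from right: [37]. Merged: [1, 6, 7, 8, 11, 12, 13, 13, 21, 28, 37]

Final merged array: [1, 6, 7, 8, 11, 12, 13, 13, 21, 28, 37]
Total comparisons: 10

The merged array is [1, 6, 7, 8, 11, 12, 13, 13, 21, 28, 37], requiring 10 comparisons. The merge step runs in O(n) time where n is the total number of elements.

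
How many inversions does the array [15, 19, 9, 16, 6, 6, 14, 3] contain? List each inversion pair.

Finding inversions in [15, 19, 9, 16, 6, 6, 14, 3]:

(0, 2): arr[0]=15 > arr[2]=9
(0, 4): arr[0]=15 > arr[4]=6
(0, 5): arr[0]=15 > arr[5]=6
(0, 6): arr[0]=15 > arr[6]=14
(0, 7): arr[0]=15 > arr[7]=3
(1, 2): arr[1]=19 > arr[2]=9
(1, 3): arr[1]=19 > arr[3]=16
(1, 4): arr[1]=19 > arr[4]=6
(1, 5): arr[1]=19 > arr[5]=6
(1, 6): arr[1]=19 > arr[6]=14
(1, 7): arr[1]=19 > arr[7]=3
(2, 4): arr[2]=9 > arr[4]=6
(2, 5): arr[2]=9 > arr[5]=6
(2, 7): arr[2]=9 > arr[7]=3
(3, 4): arr[3]=16 > arr[4]=6
(3, 5): arr[3]=16 > arr[5]=6
(3, 6): arr[3]=16 > arr[6]=14
(3, 7): arr[3]=16 > arr[7]=3
(4, 7): arr[4]=6 > arr[7]=3
(5, 7): arr[5]=6 > arr[7]=3
(6, 7): arr[6]=14 > arr[7]=3

Total inversions: 21

The array has 21 inversion(s): (0,2), (0,4), (0,5), (0,6), (0,7), (1,2), (1,3), (1,4), (1,5), (1,6), (1,7), (2,4), (2,5), (2,7), (3,4), (3,5), (3,6), (3,7), (4,7), (5,7), (6,7). Each pair (i,j) satisfies i < j and arr[i] > arr[j].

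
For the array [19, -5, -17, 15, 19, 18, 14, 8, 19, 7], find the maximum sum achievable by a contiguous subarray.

Using Kadane's algorithm on [19, -5, -17, 15, 19, 18, 14, 8, 19, 7]:

Scanning through the array:
Position 1 (value -5): max_ending_here = 14, max_so_far = 19
Position 2 (value -17): max_ending_here = -3, max_so_far = 19
Position 3 (value 15): max_ending_here = 15, max_so_far = 19
Position 4 (value 19): max_ending_here = 34, max_so_far = 34
Position 5 (value 18): max_ending_here = 52, max_so_far = 52
Position 6 (value 14): max_ending_here = 66, max_so_far = 66
Position 7 (value 8): max_ending_here = 74, max_so_far = 74
Position 8 (value 19): max_ending_here = 93, max_so_far = 93
Position 9 (value 7): max_ending_here = 100, max_so_far = 100

Maximum subarray: [15, 19, 18, 14, 8, 19, 7]
Maximum sum: 100

The maximum subarray is [15, 19, 18, 14, 8, 19, 7] with sum 100. This subarray runs from index 3 to index 9.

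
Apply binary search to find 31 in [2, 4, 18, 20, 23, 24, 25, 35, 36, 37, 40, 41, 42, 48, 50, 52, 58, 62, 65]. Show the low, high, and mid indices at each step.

Binary search for 31 in [2, 4, 18, 20, 23, 24, 25, 35, 36, 37, 40, 41, 42, 48, 50, 52, 58, 62, 65]:

lo=0, hi=18, mid=9, arr[mid]=37 -> 37 > 31, search left half
lo=0, hi=8, mid=4, arr[mid]=23 -> 23 < 31, search right half
lo=5, hi=8, mid=6, arr[mid]=25 -> 25 < 31, search right half
lo=7, hi=8, mid=7, arr[mid]=35 -> 35 > 31, search left half
lo=7 > hi=6, target 31 not found

Binary search determines that 31 is not in the array after 4 comparisons. The search space was exhausted without finding the target.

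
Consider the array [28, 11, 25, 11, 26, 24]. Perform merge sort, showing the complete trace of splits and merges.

Merge sort trace:

Split: [28, 11, 25, 11, 26, 24] -> [28, 11, 25] and [11, 26, 24]
  Split: [28, 11, 25] -> [28] and [11, 25]
    Split: [11, 25] -> [11] and [25]
    Merge: [11] + [25] -> [11, 25]
  Merge: [28] + [11, 25] -> [11, 25, 28]
  Split: [11, 26, 24] -> [11] and [26, 24]
    Split: [26, 24] -> [26] and [24]
    Merge: [26] + [24] -> [24, 26]
  Merge: [11] + [24, 26] -> [11, 24, 26]
Merge: [11, 25, 28] + [11, 24, 26] -> [11, 11, 24, 25, 26, 28]

Final sorted array: [11, 11, 24, 25, 26, 28]

The merge sort proceeds by recursively splitting the array and merging sorted halves.
After all merges, the sorted array is [11, 11, 24, 25, 26, 28].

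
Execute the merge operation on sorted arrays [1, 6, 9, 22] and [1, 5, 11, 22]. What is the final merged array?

Merging process:

Compare 1 vs 1: take 1 from left. Merged: [1]
Compare 6 vs 1: take 1 from right. Merged: [1, 1]
Compare 6 vs 5: take 5 from right. Merged: [1, 1, 5]
Compare 6 vs 11: take 6 from left. Merged: [1, 1, 5, 6]
Compare 9 vs 11: take 9 from left. Merged: [1, 1, 5, 6, 9]
Compare 22 vs 11: take 11 from right. Merged: [1, 1, 5, 6, 9, 11]
Compare 22 vs 22: take 22 from left. Merged: [1, 1, 5, 6, 9, 11, 22]
Append remaining from right: [22]. Merged: [1, 1, 5, 6, 9, 11, 22, 22]

Final merged array: [1, 1, 5, 6, 9, 11, 22, 22]
Total comparisons: 7

The merged array is [1, 1, 5, 6, 9, 11, 22, 22], requiring 7 comparisons. The merge step runs in O(n) time where n is the total number of elements.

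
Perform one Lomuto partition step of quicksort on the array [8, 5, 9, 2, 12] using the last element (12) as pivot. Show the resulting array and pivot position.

Lomuto partition with pivot = 12:

Initial array: [8, 5, 9, 2, 12]

arr[0]=8 <= 12: swap with position 0, array becomes [8, 5, 9, 2, 12]
arr[1]=5 <= 12: swap with position 1, array becomes [8, 5, 9, 2, 12]
arr[2]=9 <= 12: swap with position 2, array becomes [8, 5, 9, 2, 12]
arr[3]=2 <= 12: swap with position 3, array becomes [8, 5, 9, 2, 12]

Place pivot at position 4: [8, 5, 9, 2, 12]
Pivot position: 4

After partitioning with pivot 12, the array becomes [8, 5, 9, 2, 12]. The pivot is placed at index 4. All elements to the left of the pivot are <= 12, and all elements to the right are > 12.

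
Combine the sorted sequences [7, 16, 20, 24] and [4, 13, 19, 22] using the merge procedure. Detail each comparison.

Merging process:

Compare 7 vs 4: take 4 from right. Merged: [4]
Compare 7 vs 13: take 7 from left. Merged: [4, 7]
Compare 16 vs 13: take 13 from right. Merged: [4, 7, 13]
Compare 16 vs 19: take 16 from left. Merged: [4, 7, 13, 16]
Compare 20 vs 19: take 19 from right. Merged: [4, 7, 13, 16, 19]
Compare 20 vs 22: take 20 from left. Merged: [4, 7, 13, 16, 19, 20]
Compare 24 vs 22: take 22 from right. Merged: [4, 7, 13, 16, 19, 20, 22]
Append remaining from left: [24]. Merged: [4, 7, 13, 16, 19, 20, 22, 24]

Final merged array: [4, 7, 13, 16, 19, 20, 22, 24]
Total comparisons: 7

The merged array is [4, 7, 13, 16, 19, 20, 22, 24], requiring 7 comparisons. The merge step runs in O(n) time where n is the total number of elements.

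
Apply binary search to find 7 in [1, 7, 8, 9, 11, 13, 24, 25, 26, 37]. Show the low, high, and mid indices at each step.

Binary search for 7 in [1, 7, 8, 9, 11, 13, 24, 25, 26, 37]:

lo=0, hi=9, mid=4, arr[mid]=11 -> 11 > 7, search left half
lo=0, hi=3, mid=1, arr[mid]=7 -> Found target at index 1!

Binary search finds 7 at index 1 after 2 comparisons. The search repeatedly halves the search space by comparing with the middle element.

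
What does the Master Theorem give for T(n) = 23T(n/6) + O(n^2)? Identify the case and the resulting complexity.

Master Theorem for T(n) = 23T(n/6) + O(n^2):

a = 23, b = 6, c = 2
log_b(a) = log_6(23) = 1.7500

Case 3: c = 2 > log_6(23) = 1.7500
T(n) = O(n^2) = O(n^2)

For T(n) = 23T(n/6) + O(n^2): log_6(23) = 1.7500. This is Case 3 of the Master Theorem (c > log_b(a), work dominated by root), giving O(n^2).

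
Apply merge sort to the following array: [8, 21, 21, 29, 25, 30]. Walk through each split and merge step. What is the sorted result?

Merge sort trace:

Split: [8, 21, 21, 29, 25, 30] -> [8, 21, 21] and [29, 25, 30]
  Split: [8, 21, 21] -> [8] and [21, 21]
    Split: [21, 21] -> [21] and [21]
    Merge: [21] + [21] -> [21, 21]
  Merge: [8] + [21, 21] -> [8, 21, 21]
  Split: [29, 25, 30] -> [29] and [25, 30]
    Split: [25, 30] -> [25] and [30]
    Merge: [25] + [30] -> [25, 30]
  Merge: [29] + [25, 30] -> [25, 29, 30]
Merge: [8, 21, 21] + [25, 29, 30] -> [8, 21, 21, 25, 29, 30]

Final sorted array: [8, 21, 21, 25, 29, 30]

The merge sort proceeds by recursively splitting the array and merging sorted halves.
After all merges, the sorted array is [8, 21, 21, 25, 29, 30].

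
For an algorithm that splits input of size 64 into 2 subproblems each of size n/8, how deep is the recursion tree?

For divide and conquer with division factor 8:

Problem sizes at each level:
Level 0: 64
Level 1: 8
Level 2: 1

The root is level 0 and the size-1 base case is level 2 (the tree spans levels 0 through 2, i.e. 3 levels counting the root), so the depth is the number of divisions: log_8(64) = 2

The recursion tree depth is log_8(64) = 2. At each level, the problem size is divided by 8, so it takes 2 divisions to reduce to a base case of size 1. The algorithm makes 2 recursive calls at each level.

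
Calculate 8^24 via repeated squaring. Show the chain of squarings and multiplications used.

Computing 8^24 by squaring (build up from 8^1; each line after the first costs one multiplication):

8^1 = 8
8^2 = (8^1)^2 = 8^2 = 64
8^3 = 8 * 8^2 = 8 * 64 = 512
8^6 = (8^3)^2 = 512^2 = 262144
8^12 = (8^6)^2 = 262144^2 = 68719476736
8^24 = (8^12)^2 = 68719476736^2 = 4722366482869645213696

Result: 4722366482869645213696
Multiplications needed: 5 (5 lines after 8^1)

8^24 = 4722366482869645213696. Using exponentiation by squaring, this requires 5 multiplications. The key idea: if the exponent is even, square the half-power; if odd, multiply by the base once.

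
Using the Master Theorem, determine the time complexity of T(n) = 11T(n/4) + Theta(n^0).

Master Theorem for T(n) = 11T(n/4) + O(n^0):

a = 11, b = 4, c = 0
log_b(a) = log_4(11) = 1.7297

Case 1: c = 0 < log_4(11) = 1.7297
T(n) = O(n^(log_4 11))

For T(n) = 11T(n/4) + O(n^0): log_4(11) = 1.7297. This is Case 1 of the Master Theorem (c < log_b(a), work dominated by leaves), giving O(n^(log_4 11)).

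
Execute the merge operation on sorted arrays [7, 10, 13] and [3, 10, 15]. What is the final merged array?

Merging process:

Compare 7 vs 3: take 3 from right. Merged: [3]
Compare 7 vs 10: take 7 from left. Merged: [3, 7]
Compare 10 vs 10: take 10 from left. Merged: [3, 7, 10]
Compare 13 vs 10: take 10 from right. Merged: [3, 7, 10, 10]
Compare 13 vs 15: take 13 from left. Merged: [3, 7, 10, 10, 13]
Append remaining from right: [15]. Merged: [3, 7, 10, 10, 13, 15]

Final merged array: [3, 7, 10, 10, 13, 15]
Total comparisons: 5

The merged array is [3, 7, 10, 10, 13, 15], requiring 5 comparisons. The merge step runs in O(n) time where n is the total number of elements.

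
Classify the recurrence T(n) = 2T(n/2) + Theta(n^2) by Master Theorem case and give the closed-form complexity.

Master Theorem for T(n) = 2T(n/2) + O(n^2):

a = 2, b = 2, c = 2
log_b(a) = log_2(2) = 1.0000

Case 3: c = 2 > log_2(2) = 1.0000
T(n) = O(n^2) = O(n^2)

For T(n) = 2T(n/2) + O(n^2): log_2(2) = 1.0000. This is Case 3 of the Master Theorem (c > log_b(a), work dominated by root), giving O(n^2).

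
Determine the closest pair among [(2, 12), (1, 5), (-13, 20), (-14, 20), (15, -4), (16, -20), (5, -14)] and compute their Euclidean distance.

Computing all pairwise distances among 7 points:

d((2, 12), (1, 5)) = 7.0711
d((2, 12), (-13, 20)) = 17.0
d((2, 12), (-14, 20)) = 17.8885
d((2, 12), (15, -4)) = 20.6155
d((2, 12), (16, -20)) = 34.9285
d((2, 12), (5, -14)) = 26.1725
d((1, 5), (-13, 20)) = 20.5183
d((1, 5), (-14, 20)) = 21.2132
d((1, 5), (15, -4)) = 16.6433
d((1, 5), (16, -20)) = 29.1548
d((1, 5), (5, -14)) = 19.4165
d((-13, 20), (-14, 20)) = 1.0 <-- minimum
d((-13, 20), (15, -4)) = 36.8782
d((-13, 20), (16, -20)) = 49.4065
d((-13, 20), (5, -14)) = 38.4708
d((-14, 20), (15, -4)) = 37.6431
d((-14, 20), (16, -20)) = 50.0
d((-14, 20), (5, -14)) = 38.9487
d((15, -4), (16, -20)) = 16.0312
d((15, -4), (5, -14)) = 14.1421
d((16, -20), (5, -14)) = 12.53

Closest pair: (-13, 20) and (-14, 20) with distance 1.0

The closest pair is (-13, 20) and (-14, 20) with Euclidean distance 1.0. For 7 points, brute-force pairwise comparison is shown above. For large n, the divide-and-conquer algorithm (sort by x, recurse on halves, check the dividing strip) achieves O(n log n).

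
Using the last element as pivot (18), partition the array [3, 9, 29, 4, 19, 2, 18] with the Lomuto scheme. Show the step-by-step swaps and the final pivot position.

Lomuto partition with pivot = 18:

Initial array: [3, 9, 29, 4, 19, 2, 18]

arr[0]=3 <= 18: swap with position 0, array becomes [3, 9, 29, 4, 19, 2, 18]
arr[1]=9 <= 18: swap with position 1, array becomes [3, 9, 29, 4, 19, 2, 18]
arr[2]=29 > 18: no swap
arr[3]=4 <= 18: swap with position 2, array becomes [3, 9, 4, 29, 19, 2, 18]
arr[4]=19 > 18: no swap
arr[5]=2 <= 18: swap with position 3, array becomes [3, 9, 4, 2, 19, 29, 18]

Place pivot at position 4: [3, 9, 4, 2, 18, 29, 19]
Pivot position: 4

After partitioning with pivot 18, the array becomes [3, 9, 4, 2, 18, 29, 19]. The pivot is placed at index 4. All elements to the left of the pivot are <= 18, and all elements to the right are > 18.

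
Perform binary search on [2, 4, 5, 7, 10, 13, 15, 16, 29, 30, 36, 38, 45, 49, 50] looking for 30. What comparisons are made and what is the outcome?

Binary search for 30 in [2, 4, 5, 7, 10, 13, 15, 16, 29, 30, 36, 38, 45, 49, 50]:

lo=0, hi=14, mid=7, arr[mid]=16 -> 16 < 30, search right half
lo=8, hi=14, mid=11, arr[mid]=38 -> 38 > 30, search left half
lo=8, hi=10, mid=9, arr[mid]=30 -> Found target at index 9!

Binary search finds 30 at index 9 after 3 comparisons. The search repeatedly halves the search space by comparing with the middle element.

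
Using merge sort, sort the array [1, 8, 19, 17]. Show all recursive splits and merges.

Merge sort trace:

Split: [1, 8, 19, 17] -> [1, 8] and [19, 17]
  Split: [1, 8] -> [1] and [8]
  Merge: [1] + [8] -> [1, 8]
  Split: [19, 17] -> [19] and [17]
  Merge: [19] + [17] -> [17, 19]
Merge: [1, 8] + [17, 19] -> [1, 8, 17, 19]

Final sorted array: [1, 8, 17, 19]

The merge sort proceeds by recursively splitting the array and merging sorted halves.
After all merges, the sorted array is [1, 8, 17, 19].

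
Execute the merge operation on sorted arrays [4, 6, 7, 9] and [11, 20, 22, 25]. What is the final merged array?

Merging process:

Compare 4 vs 11: take 4 from left. Merged: [4]
Compare 6 vs 11: take 6 from left. Merged: [4, 6]
Compare 7 vs 11: take 7 from left. Merged: [4, 6, 7]
Compare 9 vs 11: take 9 from left. Merged: [4, 6, 7, 9]
Append remaining from right: [11, 20, 22, 25]. Merged: [4, 6, 7, 9, 11, 20, 22, 25]

Final merged array: [4, 6, 7, 9, 11, 20, 22, 25]
Total comparisons: 4

The merged array is [4, 6, 7, 9, 11, 20, 22, 25], requiring 4 comparisons. The merge step runs in O(n) time where n is the total number of elements.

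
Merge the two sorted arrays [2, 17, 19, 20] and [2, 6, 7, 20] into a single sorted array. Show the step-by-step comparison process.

Merging process:

Compare 2 vs 2: take 2 from left. Merged: [2]
Compare 17 vs 2: take 2 from right. Merged: [2, 2]
Compare 17 vs 6: take 6 from right. Merged: [2, 2, 6]
Compare 17 vs 7: take 7 from right. Merged: [2, 2, 6, 7]
Compare 17 vs 20: take 17 from left. Merged: [2, 2, 6, 7, 17]
Compare 19 vs 20: take 19 from left. Merged: [2, 2, 6, 7, 17, 19]
Compare 20 vs 20: take 20 from left. Merged: [2, 2, 6, 7, 17, 19, 20]
Append remaining from right: [20]. Merged: [2, 2, 6, 7, 17, 19, 20, 20]

Final merged array: [2, 2, 6, 7, 17, 19, 20, 20]
Total comparisons: 7

The merged array is [2, 2, 6, 7, 17, 19, 20, 20], requiring 7 comparisons. The merge step runs in O(n) time where n is the total number of elements.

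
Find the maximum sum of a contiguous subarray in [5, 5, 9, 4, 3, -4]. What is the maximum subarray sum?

Using Kadane's algorithm on [5, 5, 9, 4, 3, -4]:

Scanning through the array:
Position 1 (value 5): max_ending_here = 10, max_so_far = 10
Position 2 (value 9): max_ending_here = 19, max_so_far = 19
Position 3 (value 4): max_ending_here = 23, max_so_far = 23
Position 4 (value 3): max_ending_here = 26, max_so_far = 26
Position 5 (value -4): max_ending_here = 22, max_so_far = 26

Maximum subarray: [5, 5, 9, 4, 3]
Maximum sum: 26

The maximum subarray is [5, 5, 9, 4, 3] with sum 26. This subarray runs from index 0 to index 4.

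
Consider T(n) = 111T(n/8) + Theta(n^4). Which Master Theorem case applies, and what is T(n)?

Master Theorem for T(n) = 111T(n/8) + O(n^4):

a = 111, b = 8, c = 4
log_b(a) = log_8(111) = 2.2648

Case 3: c = 4 > log_8(111) = 2.2648
T(n) = O(n^4) = O(n^4)

For T(n) = 111T(n/8) + O(n^4): log_8(111) = 2.2648. This is Case 3 of the Master Theorem (c > log_b(a), work dominated by root), giving O(n^4).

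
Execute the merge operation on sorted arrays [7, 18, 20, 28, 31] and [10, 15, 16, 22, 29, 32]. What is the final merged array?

Merging process:

Compare 7 vs 10: take 7 from left. Merged: [7]
Compare 18 vs 10: take 10 from right. Merged: [7, 10]
Compare 18 vs 15: take 15 from right. Merged: [7, 10, 15]
Compare 18 vs 16: take 16 from right. Merged: [7, 10, 15, 16]
Compare 18 vs 22: take 18 from left. Merged: [7, 10, 15, 16, 18]
Compare 20 vs 22: take 20 from left. Merged: [7, 10, 15, 16, 18, 20]
Compare 28 vs 22: take 22 from right. Merged: [7, 10, 15, 16, 18, 20, 22]
Compare 28 vs 29: take 28 from left. Merged: [7, 10, 15, 16, 18, 20, 22, 28]
Compare 31 vs 29: take 29 from right. Merged: [7, 10, 15, 16, 18, 20, 22, 28, 29]
Compare 31 vs 32: take 31 from left. Merged: [7, 10, 15, 16, 18, 20, 22, 28, 29, 31]
Append remaining from right: [32]. Merged: [7, 10, 15, 16, 18, 20, 22, 28, 29, 31, 32]

Final merged array: [7, 10, 15, 16, 18, 20, 22, 28, 29, 31, 32]
Total comparisons: 10

The merged array is [7, 10, 15, 16, 18, 20, 22, 28, 29, 31, 32], requiring 10 comparisons. The merge step runs in O(n) time where n is the total number of elements.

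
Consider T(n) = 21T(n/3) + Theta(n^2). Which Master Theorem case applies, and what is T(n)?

Master Theorem for T(n) = 21T(n/3) + O(n^2):

a = 21, b = 3, c = 2
log_b(a) = log_3(21) = 2.7712

Case 1: c = 2 < log_3(21) = 2.7712
T(n) = O(n^(log_3 21))

For T(n) = 21T(n/3) + O(n^2): log_3(21) = 2.7712. This is Case 1 of the Master Theorem (c < log_b(a), work dominated by leaves), giving O(n^(log_3 21)).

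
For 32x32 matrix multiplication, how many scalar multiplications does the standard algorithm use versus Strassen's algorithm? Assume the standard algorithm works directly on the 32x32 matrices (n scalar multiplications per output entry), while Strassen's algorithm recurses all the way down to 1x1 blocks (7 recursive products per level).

Matrix multiplication for 32x32 matrices:

Standard algorithm: 32^3 = 32768 multiplications
Strassen's algorithm: 7^(log2(32)) = 7^5 = 16807 multiplications
Savings: 32768 - 16807 = 15961 multiplications

Standard: 32768 multiplications (32^3). Strassen: 16807 multiplications (7^5). Strassen reduces 8 recursive multiplications to 7 at each level.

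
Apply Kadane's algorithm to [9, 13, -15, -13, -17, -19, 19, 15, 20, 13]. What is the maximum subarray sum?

Using Kadane's algorithm on [9, 13, -15, -13, -17, -19, 19, 15, 20, 13]:

Scanning through the array:
Position 1 (value 13): max_ending_here = 22, max_so_far = 22
Position 2 (value -15): max_ending_here = 7, max_so_far = 22
Position 3 (value -13): max_ending_here = -6, max_so_far = 22
Position 4 (value -17): max_ending_here = -17, max_so_far = 22
Position 5 (value -19): max_ending_here = -19, max_so_far = 22
Position 6 (value 19): max_ending_here = 19, max_so_far = 22
Position 7 (value 15): max_ending_here = 34, max_so_far = 34
Position 8 (value 20): max_ending_here = 54, max_so_far = 54
Position 9 (value 13): max_ending_here = 67, max_so_far = 67

Maximum subarray: [19, 15, 20, 13]
Maximum sum: 67

The maximum subarray is [19, 15, 20, 13] with sum 67. This subarray runs from index 6 to index 9.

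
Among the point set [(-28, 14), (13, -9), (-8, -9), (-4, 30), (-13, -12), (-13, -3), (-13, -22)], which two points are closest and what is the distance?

Computing all pairwise distances among 7 points:

d((-28, 14), (13, -9)) = 47.0106
d((-28, 14), (-8, -9)) = 30.4795
d((-28, 14), (-4, 30)) = 28.8444
d((-28, 14), (-13, -12)) = 30.0167
d((-28, 14), (-13, -3)) = 22.6716
d((-28, 14), (-13, -22)) = 39.0
d((13, -9), (-8, -9)) = 21.0
d((13, -9), (-4, 30)) = 42.5441
d((13, -9), (-13, -12)) = 26.1725
d((13, -9), (-13, -3)) = 26.6833
d((13, -9), (-13, -22)) = 29.0689
d((-8, -9), (-4, 30)) = 39.2046
d((-8, -9), (-13, -12)) = 5.831 <-- minimum
d((-8, -9), (-13, -3)) = 7.8102
d((-8, -9), (-13, -22)) = 13.9284
d((-4, 30), (-13, -12)) = 42.9535
d((-4, 30), (-13, -3)) = 34.2053
d((-4, 30), (-13, -22)) = 52.7731
d((-13, -12), (-13, -3)) = 9.0
d((-13, -12), (-13, -22)) = 10.0
d((-13, -3), (-13, -22)) = 19.0

Closest pair: (-8, -9) and (-13, -12) with distance 5.831

The closest pair is (-8, -9) and (-13, -12) with Euclidean distance 5.831. For 7 points, brute-force pairwise comparison is shown above. For large n, the divide-and-conquer algorithm (sort by x, recurse on halves, check the dividing strip) achieves O(n log n).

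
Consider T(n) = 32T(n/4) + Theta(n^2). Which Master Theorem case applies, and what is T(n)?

Master Theorem for T(n) = 32T(n/4) + O(n^2):

a = 32, b = 4, c = 2
log_b(a) = log_4(32) = 2.5000

Case 1: c = 2 < log_4(32) = 2.5000
T(n) = O(n^(log_4 32))

For T(n) = 32T(n/4) + O(n^2): log_4(32) = 2.5000. This is Case 1 of the Master Theorem (c < log_b(a), work dominated by leaves), giving O(n^(log_4 32)).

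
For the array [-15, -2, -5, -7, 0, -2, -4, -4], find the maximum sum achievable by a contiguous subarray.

Using Kadane's algorithm on [-15, -2, -5, -7, 0, -2, -4, -4]:

Scanning through the array:
Position 1 (value -2): max_ending_here = -2, max_so_far = -2
Position 2 (value -5): max_ending_here = -5, max_so_far = -2
Position 3 (value -7): max_ending_here = -7, max_so_far = -2
Position 4 (value 0): max_ending_here = 0, max_so_far = 0
Position 5 (value -2): max_ending_here = -2, max_so_far = 0
Position 6 (value -4): max_ending_here = -4, max_so_far = 0
Position 7 (value -4): max_ending_here = -4, max_so_far = 0

Maximum subarray: [0]
Maximum sum: 0

The maximum subarray is [0] with sum 0. This subarray runs from index 4 to index 4.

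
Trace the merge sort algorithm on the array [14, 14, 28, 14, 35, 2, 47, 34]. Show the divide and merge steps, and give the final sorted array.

Merge sort trace:

Split: [14, 14, 28, 14, 35, 2, 47, 34] -> [14, 14, 28, 14] and [35, 2, 47, 34]
  Split: [14, 14, 28, 14] -> [14, 14] and [28, 14]
    Split: [14, 14] -> [14] and [14]
    Merge: [14] + [14] -> [14, 14]
    Split: [28, 14] -> [28] and [14]
    Merge: [28] + [14] -> [14, 28]
  Merge: [14, 14] + [14, 28] -> [14, 14, 14, 28]
  Split: [35, 2, 47, 34] -> [35, 2] and [47, 34]
    Split: [35, 2] -> [35] and [2]
    Merge: [35] + [2] -> [2, 35]
    Split: [47, 34] -> [47] and [34]
    Merge: [47] + [34] -> [34, 47]
  Merge: [2, 35] + [34, 47] -> [2, 34, 35, 47]
Merge: [14, 14, 14, 28] + [2, 34, 35, 47] -> [2, 14, 14, 14, 28, 34, 35, 47]

Final sorted array: [2, 14, 14, 14, 28, 34, 35, 47]

The merge sort proceeds by recursively splitting the array and merging sorted halves.
After all merges, the sorted array is [2, 14, 14, 14, 28, 34, 35, 47].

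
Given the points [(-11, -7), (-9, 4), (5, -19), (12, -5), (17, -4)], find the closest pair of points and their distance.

Computing all pairwise distances among 5 points:

d((-11, -7), (-9, 4)) = 11.1803
d((-11, -7), (5, -19)) = 20.0
d((-11, -7), (12, -5)) = 23.0868
d((-11, -7), (17, -4)) = 28.1603
d((-9, 4), (5, -19)) = 26.9258
d((-9, 4), (12, -5)) = 22.8473
d((-9, 4), (17, -4)) = 27.2029
d((5, -19), (12, -5)) = 15.6525
d((5, -19), (17, -4)) = 19.2094
d((12, -5), (17, -4)) = 5.099 <-- minimum

Closest pair: (12, -5) and (17, -4) with distance 5.099

The closest pair is (12, -5) and (17, -4) with Euclidean distance 5.099. For 5 points, brute-force pairwise comparison is shown above. For large n, the divide-and-conquer algorithm (sort by x, recurse on halves, check the dividing strip) achieves O(n log n).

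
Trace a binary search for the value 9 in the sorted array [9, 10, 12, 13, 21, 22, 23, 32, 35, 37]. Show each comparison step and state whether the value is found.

Binary search for 9 in [9, 10, 12, 13, 21, 22, 23, 32, 35, 37]:

lo=0, hi=9, mid=4, arr[mid]=21 -> 21 > 9, search left half
lo=0, hi=3, mid=1, arr[mid]=10 -> 10 > 9, search left half
lo=0, hi=0, mid=0, arr[mid]=9 -> Found target at index 0!

Binary search finds 9 at index 0 after 3 comparisons. The search repeatedly halves the search space by comparing with the middle element.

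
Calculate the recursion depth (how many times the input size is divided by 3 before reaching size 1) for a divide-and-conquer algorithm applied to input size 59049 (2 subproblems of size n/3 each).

For divide and conquer with division factor 3:

Problem sizes at each level:
Level 0: 59049
Level 1: 19683
Level 2: 6561
Level 3: 2187
Level 4: 729
Level 5: 243
Level 6: 81
Level 7: 27
Level 8: 9
Level 9: 3
Level 10: 1

The root is level 0 and the size-1 base case is level 10 (the tree spans levels 0 through 10, i.e. 11 levels counting the root), so the depth is the number of divisions: log_3(59049) = 10

The recursion tree depth is log_3(59049) = 10. At each level, the problem size is divided by 3, so it takes 10 divisions to reduce to a base case of size 1. The algorithm makes 2 recursive calls at each level.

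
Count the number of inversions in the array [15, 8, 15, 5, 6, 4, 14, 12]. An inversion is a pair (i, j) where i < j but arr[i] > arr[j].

Finding inversions in [15, 8, 15, 5, 6, 4, 14, 12]:

(0, 1): arr[0]=15 > arr[1]=8
(0, 3): arr[0]=15 > arr[3]=5
(0, 4): arr[0]=15 > arr[4]=6
(0, 5): arr[0]=15 > arr[5]=4
(0, 6): arr[0]=15 > arr[6]=14
(0, 7): arr[0]=15 > arr[7]=12
(1, 3): arr[1]=8 > arr[3]=5
(1, 4): arr[1]=8 > arr[4]=6
(1, 5): arr[1]=8 > arr[5]=4
(2, 3): arr[2]=15 > arr[3]=5
(2, 4): arr[2]=15 > arr[4]=6
(2, 5): arr[2]=15 > arr[5]=4
(2, 6): arr[2]=15 > arr[6]=14
(2, 7): arr[2]=15 > arr[7]=12
(3, 5): arr[3]=5 > arr[5]=4
(4, 5): arr[4]=6 > arr[5]=4
(6, 7): arr[6]=14 > arr[7]=12

Total inversions: 17

The array has 17 inversion(s): (0,1), (0,3), (0,4), (0,5), (0,6), (0,7), (1,3), (1,4), (1,5), (2,3), (2,4), (2,5), (2,6), (2,7), (3,5), (4,5), (6,7). Each pair (i,j) satisfies i < j and arr[i] > arr[j].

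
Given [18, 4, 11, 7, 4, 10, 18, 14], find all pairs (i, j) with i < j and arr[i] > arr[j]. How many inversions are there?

Finding inversions in [18, 4, 11, 7, 4, 10, 18, 14]:

(0, 1): arr[0]=18 > arr[1]=4
(0, 2): arr[0]=18 > arr[2]=11
(0, 3): arr[0]=18 > arr[3]=7
(0, 4): arr[0]=18 > arr[4]=4
(0, 5): arr[0]=18 > arr[5]=10
(0, 7): arr[0]=18 > arr[7]=14
(2, 3): arr[2]=11 > arr[3]=7
(2, 4): arr[2]=11 > arr[4]=4
(2, 5): arr[2]=11 > arr[5]=10
(3, 4): arr[3]=7 > arr[4]=4
(6, 7): arr[6]=18 > arr[7]=14

Total inversions: 11

The array has 11 inversion(s): (0,1), (0,2), (0,3), (0,4), (0,5), (0,7), (2,3), (2,4), (2,5), (3,4), (6,7). Each pair (i,j) satisfies i < j and arr[i] > arr[j].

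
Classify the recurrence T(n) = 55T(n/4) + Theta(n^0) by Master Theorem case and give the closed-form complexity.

Master Theorem for T(n) = 55T(n/4) + O(n^0):

a = 55, b = 4, c = 0
log_b(a) = log_4(55) = 2.8907

Case 1: c = 0 < log_4(55) = 2.8907
T(n) = O(n^(log_4 55))

For T(n) = 55T(n/4) + O(n^0): log_4(55) = 2.8907. This is Case 1 of the Master Theorem (c < log_b(a), work dominated by leaves), giving O(n^(log_4 55)).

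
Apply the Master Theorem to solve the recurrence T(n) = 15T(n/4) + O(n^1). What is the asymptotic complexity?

Master Theorem for T(n) = 15T(n/4) + O(n^1):

a = 15, b = 4, c = 1
log_b(a) = log_4(15) = 1.9534

Case 1: c = 1 < log_4(15) = 1.9534
T(n) = O(n^(log_4 15))

For T(n) = 15T(n/4) + O(n^1): log_4(15) = 1.9534. This is Case 1 of the Master Theorem (c < log_b(a), work dominated by leaves), giving O(n^(log_4 15)).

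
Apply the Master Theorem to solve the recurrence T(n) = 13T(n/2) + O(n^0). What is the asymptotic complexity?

Master Theorem for T(n) = 13T(n/2) + O(n^0):

a = 13, b = 2, c = 0
log_b(a) = log_2(13) = 3.7004

Case 1: c = 0 < log_2(13) = 3.7004
T(n) = O(n^(log_2 13))

For T(n) = 13T(n/2) + O(n^0): log_2(13) = 3.7004. This is Case 1 of the Master Theorem (c < log_b(a), work dominated by leaves), giving O(n^(log_2 13)).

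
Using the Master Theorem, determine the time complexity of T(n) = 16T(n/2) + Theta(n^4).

Master Theorem for T(n) = 16T(n/2) + O(n^4):

a = 16, b = 2, c = 4
log_b(a) = log_2(16) = 4.0000

Case 2: c = 4 = log_2(16) = 4.0000
T(n) = O(n^4 log n) = O(n^4 log n)

For T(n) = 16T(n/2) + O(n^4): log_2(16) = 4.0000. This is Case 2 of the Master Theorem (c = log_b(a), equal work at all levels), giving O(n^4 log n).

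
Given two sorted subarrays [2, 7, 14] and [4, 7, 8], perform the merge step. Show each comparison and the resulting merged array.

Merging process:

Compare 2 vs 4: take 2 from left. Merged: [2]
Compare 7 vs 4: take 4 from right. Merged: [2, 4]
Compare 7 vs 7: take 7 from left. Merged: [2, 4, 7]
Compare 14 vs 7: take 7 from right. Merged: [2, 4, 7, 7]
Compare 14 vs 8: take 8 from right. Merged: [2, 4, 7, 7, 8]
Append remaining from left: [14]. Merged: [2, 4, 7, 7, 8, 14]

Final merged array: [2, 4, 7, 7, 8, 14]
Total comparisons: 5

The merged array is [2, 4, 7, 7, 8, 14], requiring 5 comparisons. The merge step runs in O(n) time where n is the total number of elements.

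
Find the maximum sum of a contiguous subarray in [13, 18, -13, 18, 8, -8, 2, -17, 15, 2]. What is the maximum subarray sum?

Using Kadane's algorithm on [13, 18, -13, 18, 8, -8, 2, -17, 15, 2]:

Scanning through the array:
Position 1 (value 18): max_ending_here = 31, max_so_far = 31
Position 2 (value -13): max_ending_here = 18, max_so_far = 31
Position 3 (value 18): max_ending_here = 36, max_so_far = 36
Position 4 (value 8): max_ending_here = 44, max_so_far = 44
Position 5 (value -8): max_ending_here = 36, max_so_far = 44
Position 6 (value 2): max_ending_here = 38, max_so_far = 44
Position 7 (value -17): max_ending_here = 21, max_so_far = 44
Position 8 (value 15): max_ending_here = 36, max_so_far = 44
Position 9 (value 2): max_ending_here = 38, max_so_far = 44

Maximum subarray: [13, 18, -13, 18, 8]
Maximum sum: 44

The maximum subarray is [13, 18, -13, 18, 8] with sum 44. This subarray runs from index 0 to index 4.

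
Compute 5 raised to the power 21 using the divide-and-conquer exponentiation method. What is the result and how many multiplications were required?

Computing 5^21 by squaring (build up from 5^1; each line after the first costs one multiplication):

5^1 = 5
5^2 = (5^1)^2 = 5^2 = 25
5^4 = (5^2)^2 = 25^2 = 625
5^5 = 5 * 5^4 = 5 * 625 = 3125
5^10 = (5^5)^2 = 3125^2 = 9765625
5^20 = (5^10)^2 = 9765625^2 = 95367431640625
5^21 = 5 * 5^20 = 5 * 95367431640625 = 476837158203125

Result: 476837158203125
Multiplications needed: 6 (6 lines after 5^1)

5^21 = 476837158203125. Using exponentiation by squaring, this requires 6 multiplications. The key idea: if the exponent is even, square the half-power; if odd, multiply by the base once.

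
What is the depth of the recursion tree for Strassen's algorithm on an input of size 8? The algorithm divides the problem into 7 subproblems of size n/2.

For divide and conquer with division factor 2:

Problem sizes at each level:
Level 0: 8
Level 1: 4
Level 2: 2
Level 3: 1

The root is level 0 and the size-1 base case is level 3 (the tree spans levels 0 through 3, i.e. 4 levels counting the root), so the depth is the number of divisions: log_2(8) = 3

The recursion tree depth is log_2(8) = 3. At each level, the problem size is divided by 2, so it takes 3 divisions to reduce to a base case of size 1. The algorithm makes 7 recursive calls at each level.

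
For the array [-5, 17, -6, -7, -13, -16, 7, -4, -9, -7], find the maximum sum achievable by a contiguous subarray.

Using Kadane's algorithm on [-5, 17, -6, -7, -13, -16, 7, -4, -9, -7]:

Scanning through the array:
Position 1 (value 17): max_ending_here = 17, max_so_far = 17
Position 2 (value -6): max_ending_here = 11, max_so_far = 17
Position 3 (value -7): max_ending_here = 4, max_so_far = 17
Position 4 (value -13): max_ending_here = -9, max_so_far = 17
Position 5 (value -16): max_ending_here = -16, max_so_far = 17
Position 6 (value 7): max_ending_here = 7, max_so_far = 17
Position 7 (value -4): max_ending_here = 3, max_so_far = 17
Position 8 (value -9): max_ending_here = -6, max_so_far = 17
Position 9 (value -7): max_ending_here = -7, max_so_far = 17

Maximum subarray: [17]
Maximum sum: 17

The maximum subarray is [17] with sum 17. This subarray runs from index 1 to index 1.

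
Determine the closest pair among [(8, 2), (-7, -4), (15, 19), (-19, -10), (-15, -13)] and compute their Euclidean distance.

Computing all pairwise distances among 5 points:

d((8, 2), (-7, -4)) = 16.1555
d((8, 2), (15, 19)) = 18.3848
d((8, 2), (-19, -10)) = 29.5466
d((8, 2), (-15, -13)) = 27.4591
d((-7, -4), (15, 19)) = 31.8277
d((-7, -4), (-19, -10)) = 13.4164
d((-7, -4), (-15, -13)) = 12.0416
d((15, 19), (-19, -10)) = 44.6878
d((15, 19), (-15, -13)) = 43.8634
d((-19, -10), (-15, -13)) = 5.0 <-- minimum

Closest pair: (-19, -10) and (-15, -13) with distance 5.0

The closest pair is (-19, -10) and (-15, -13) with Euclidean distance 5.0. For 5 points, brute-force pairwise comparison is shown above. For large n, the divide-and-conquer algorithm (sort by x, recurse on halves, check the dividing strip) achieves O(n log n).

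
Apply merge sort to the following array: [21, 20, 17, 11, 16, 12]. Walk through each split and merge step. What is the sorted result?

Merge sort trace:

Split: [21, 20, 17, 11, 16, 12] -> [21, 20, 17] and [11, 16, 12]
  Split: [21, 20, 17] -> [21] and [20, 17]
    Split: [20, 17] -> [20] and [17]
    Merge: [20] + [17] -> [17, 20]
  Merge: [21] + [17, 20] -> [17, 20, 21]
  Split: [11, 16, 12] -> [11] and [16, 12]
    Split: [16, 12] -> [16] and [12]
    Merge: [16] + [12] -> [12, 16]
  Merge: [11] + [12, 16] -> [11, 12, 16]
Merge: [17, 20, 21] + [11, 12, 16] -> [11, 12, 16, 17, 20, 21]

Final sorted array: [11, 12, 16, 17, 20, 21]

The merge sort proceeds by recursively splitting the array and merging sorted halves.
After all merges, the sorted array is [11, 12, 16, 17, 20, 21].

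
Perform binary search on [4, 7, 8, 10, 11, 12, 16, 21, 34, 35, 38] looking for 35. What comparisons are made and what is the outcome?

Binary search for 35 in [4, 7, 8, 10, 11, 12, 16, 21, 34, 35, 38]:

lo=0, hi=10, mid=5, arr[mid]=12 -> 12 < 35, search right half
lo=6, hi=10, mid=8, arr[mid]=34 -> 34 < 35, search right half
lo=9, hi=10, mid=9, arr[mid]=35 -> Found target at index 9!

Binary search finds 35 at index 9 after 3 comparisons. The search repeatedly halves the search space by comparing with the middle element.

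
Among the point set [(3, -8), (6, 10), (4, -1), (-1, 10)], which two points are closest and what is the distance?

Computing all pairwise distances among 4 points:

d((3, -8), (6, 10)) = 18.2483
d((3, -8), (4, -1)) = 7.0711
d((3, -8), (-1, 10)) = 18.4391
d((6, 10), (4, -1)) = 11.1803
d((6, 10), (-1, 10)) = 7.0 <-- minimum
d((4, -1), (-1, 10)) = 12.083

Closest pair: (6, 10) and (-1, 10) with distance 7.0

The closest pair is (6, 10) and (-1, 10) with Euclidean distance 7.0. For 4 points, brute-force pairwise comparison is shown above. For large n, the divide-and-conquer algorithm (sort by x, recurse on halves, check the dividing strip) achieves O(n log n).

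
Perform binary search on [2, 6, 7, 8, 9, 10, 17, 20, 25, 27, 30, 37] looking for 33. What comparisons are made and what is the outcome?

Binary search for 33 in [2, 6, 7, 8, 9, 10, 17, 20, 25, 27, 30, 37]:

lo=0, hi=11, mid=5, arr[mid]=10 -> 10 < 33, search right half
lo=6, hi=11, mid=8, arr[mid]=25 -> 25 < 33, search right half
lo=9, hi=11, mid=10, arr[mid]=30 -> 30 < 33, search right half
lo=11, hi=11, mid=11, arr[mid]=37 -> 37 > 33, search left half
lo=11 > hi=10, target 33 not found

Binary search determines that 33 is not in the array after 4 comparisons. The search space was exhausted without finding the target.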